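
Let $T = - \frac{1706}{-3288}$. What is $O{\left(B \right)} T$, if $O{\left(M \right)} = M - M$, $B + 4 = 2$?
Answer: $0$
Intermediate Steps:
$B = -2$ ($B = -4 + 2 = -2$)
$T = \frac{853}{1644}$ ($T = \left(-1706\right) \left(- \frac{1}{3288}\right) = \frac{853}{1644} \approx 0.51886$)
$O{\left(M \right)} = 0$
$O{\left(B \right)} T = 0 \cdot \frac{853}{1644} = 0$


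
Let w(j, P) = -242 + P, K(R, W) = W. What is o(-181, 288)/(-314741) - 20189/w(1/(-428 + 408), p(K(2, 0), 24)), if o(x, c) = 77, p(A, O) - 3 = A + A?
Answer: 907755378/10746157 ≈ 84.473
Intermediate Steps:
p(A, O) = 3 + 2*A (p(A, O) = 3 + (A + A) = 3 + 2*A)
o(-181, 288)/(-314741) - 20189/w(1/(-428 + 408), p(K(2, 0), 24)) = 77/(-314741) - 20189/(-242 + (3 + 2*0)) = 77*(-1/314741) - 20189/(-242 + (3 + 0)) = -11/44963 - 20189/(-242 + 3) = -11/44963 - 20189/(-239) = -11/44963 - 20189*(-1/239) = -11/44963 + 20189/239 = 907755378/10746157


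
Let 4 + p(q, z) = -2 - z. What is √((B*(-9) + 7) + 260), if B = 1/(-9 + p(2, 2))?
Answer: 2*√19329/17 ≈ 16.356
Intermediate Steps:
p(q, z) = -6 - z (p(q, z) = -4 + (-2 - z) = -6 - z)
B = -1/17 (B = 1/(-9 + (-6 - 1*2)) = 1/(-9 + (-6 - 2)) = 1/(-9 - 8) = 1/(-17) = -1/17 ≈ -0.058824)
√((B*(-9) + 7) + 260) = √((-1/17*(-9) + 7) + 260) = √((9/17 + 7) + 260) = √(128/17 + 260) = √(4548/17) = 2*√19329/17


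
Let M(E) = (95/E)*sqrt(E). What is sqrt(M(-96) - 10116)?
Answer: sqrt(-1456704 - 570*I*sqrt(6))/12 ≈ 0.048201 - 100.58*I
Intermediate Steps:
M(E) = 95/sqrt(E)
sqrt(M(-96) - 10116) = sqrt(95/sqrt(-96) - 10116) = sqrt(95*(-I*sqrt(6)/24) - 10116) = sqrt(-95*I*sqrt(6)/24 - 10116) = sqrt(-10116 - 95*I*sqrt(6)/24)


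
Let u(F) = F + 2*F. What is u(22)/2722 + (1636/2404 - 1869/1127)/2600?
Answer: 4086659351/171199237300 ≈ 0.023871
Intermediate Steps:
u(F) = 3*F
u(22)/2722 + (1636/2404 - 1869/1127)/2600 = (3*22)/2722 + (1636/2404 - 1869/1127)/2600 = 66*(1/2722) + (1636*(1/2404) - 1869*1/1127)*(1/2600) = 33/1361 + (409/601 - 267/161)*(1/2600) = 33/1361 - 94618/96761*1/2600 = 33/1361 - 47309/125789300 = 4086659351/171199237300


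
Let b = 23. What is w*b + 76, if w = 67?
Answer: 1617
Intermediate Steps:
w*b + 76 = 67*23 + 76 = 1541 + 76 = 1617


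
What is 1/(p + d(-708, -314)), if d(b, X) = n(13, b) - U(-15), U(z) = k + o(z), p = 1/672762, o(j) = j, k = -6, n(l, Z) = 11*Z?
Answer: -672762/5225342453 ≈ -0.00012875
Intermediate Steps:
p = 1/672762 ≈ 1.4864e-6
U(z) = -6 + z
d(b, X) = 21 + 11*b (d(b, X) = 11*b - (-6 - 15) = 11*b - 1*(-21) = 11*b + 21 = 21 + 11*b)
1/(p + d(-708, -314)) = 1/(1/672762 + (21 + 11*(-708))) = 1/(1/672762 + (21 - 7788)) = 1/(1/672762 - 7767) = 1/(-5225342453/672762) = -672762/5225342453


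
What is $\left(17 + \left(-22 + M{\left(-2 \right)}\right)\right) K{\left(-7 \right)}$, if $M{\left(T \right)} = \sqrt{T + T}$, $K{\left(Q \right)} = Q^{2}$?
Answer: $-245 + 98 i \approx -245.0 + 98.0 i$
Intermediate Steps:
$M{\left(T \right)} = \sqrt{2} \sqrt{T}$ ($M{\left(T \right)} = \sqrt{2 T} = \sqrt{2} \sqrt{T}$)
$\left(17 + \left(-22 + M{\left(-2 \right)}\right)\right) K{\left(-7 \right)} = \left(17 - \left(22 - \sqrt{2} \sqrt{-2}\right)\right) \left(-7\right)^{2} = \left(17 - \left(22 - \sqrt{2} i \sqrt{2}\right)\right) 49 = \left(17 - \left(22 - 2 i\right)\right) 49 = \left(-5 + 2 i\right) 49 = -245 + 98 i$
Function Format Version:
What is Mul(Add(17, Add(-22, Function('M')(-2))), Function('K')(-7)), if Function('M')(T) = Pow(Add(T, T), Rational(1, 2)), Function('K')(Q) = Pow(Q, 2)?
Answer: Add(-245, Mul(98, I)) ≈ Add(-245.00, Mul(98.000, I))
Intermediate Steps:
Function('M')(T) = Mul(Pow(2, Rational(1, 2)), Pow(T, Rational(1, 2))) (Function('M')(T) = Pow(Mul(2, T), Rational(1, 2)) = Mul(Pow(2, Rational(1, 2)), Pow(T, Rational(1, 2))))
Mul(Add(17, Add(-22, Function('M')(-2))), Function('K')(-7)) = Mul(Add(17, Add(-22, Mul(Pow(2, Rational(1, 2)), Pow(-2, Rational(1, 2))))), Pow(-7, 2)) = Mul(Add(17, Add(-22, Mul(Pow(2, Rational(1, 2)), Mul(I, Pow(2, Rational(1, 2)))))), 49) = Mul(Add(17, Add(-22, Mul(2, I))), 49) = Mul(Add(-5, Mul(2, I)), 49) = Add(-245, Mul(98, I))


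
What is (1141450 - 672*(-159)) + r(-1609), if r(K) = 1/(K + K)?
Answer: 4017022963/3218 ≈ 1.2483e+6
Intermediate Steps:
r(K) = 1/(2*K)
(1141450 - 672*(-159)) + r(-1609) = (1141450 - 672*(-159)) + (½)/(-1609) = (1141450 + 106848) + (½)*(-1/1609) = 1248298 - 1/3218 = 4017022963/3218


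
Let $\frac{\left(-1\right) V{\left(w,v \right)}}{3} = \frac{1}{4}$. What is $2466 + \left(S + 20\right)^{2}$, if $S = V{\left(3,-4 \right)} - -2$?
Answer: $\frac{46681}{16} \approx 2917.6$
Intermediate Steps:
$V{\left(w,v \right)} = - \frac{3}{4}$
$S = \frac{5}{4}$ ($S = - \frac{3}{4} - -2 = - \frac{3}{4} + 2 = \frac{5}{4} \approx 1.25$)
$2466 + \left(S + 20\right)^{2} = 2466 + \left(\frac{5}{4} + 20\right)^{2} = 2466 + \left(\frac{85}{4}\right)^{2} = 2466 + \frac{7225}{16} = \frac{46681}{16}$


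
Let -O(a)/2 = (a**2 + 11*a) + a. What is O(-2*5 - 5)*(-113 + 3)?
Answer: 9900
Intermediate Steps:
O(a) = -24*a - 2*a**2 (O(a) = -2*((a**2 + 11*a) + a) = -2*(a**2 + 12*a) = -24*a - 2*a**2)
O(-2*5 - 5)*(-113 + 3) = (-2*(-2*5 - 5)*(12 + (-2*5 - 5)))*(-113 + 3) = -2*(-10 - 5)*(12 + (-10 - 5))*(-110) = -2*(-15)*(12 - 15)*(-110) = -2*(-15)*(-3)*(-110) = -90*(-110) = 9900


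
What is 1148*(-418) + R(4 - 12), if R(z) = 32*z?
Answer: -480120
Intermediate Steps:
1148*(-418) + R(4 - 12) = 1148*(-418) + 32*(4 - 12) = -479864 + 32*(-8) = -479864 - 256 = -480120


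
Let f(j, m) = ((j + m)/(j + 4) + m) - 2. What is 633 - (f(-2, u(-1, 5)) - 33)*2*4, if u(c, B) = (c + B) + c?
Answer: 885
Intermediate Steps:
u(c, B) = B + 2*c (u(c, B) = (B + c) + c = B + 2*c)
f(j, m) = -2 + m + (j + m)/(4 + j) (f(j, m) = ((j + m)/(4 + j) + m) - 2 = (m + (j + m)/(4 + j)) - 2 = -2 + m + (j + m)/(4 + j))
633 - (f(-2, u(-1, 5)) - 33)*2*4 = 633 - ((-8 - 1*(-2) + 5*(5 + 2*(-1)) - 2*(5 + 2*(-1)))/(4 - 2) - 33)*2*4 = 633 - ((-8 + 2 + 5*(5 - 2) - 2*(5 - 2))/2 - 33)*8 = 633 - ((-8 + 2 + 5*3 - 2*3)/2 - 33)*8 = 633 - ((-8 + 2 + 15 - 6)/2 - 33)*8 = 633 - ((1/2)*3 - 33)*8 = 633 - (3/2 - 33)*8 = 633 - (-63)*8/2 = 633 - 1*(-252) = 633 + 252 = 885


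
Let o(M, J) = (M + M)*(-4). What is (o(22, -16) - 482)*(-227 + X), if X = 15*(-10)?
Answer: 248066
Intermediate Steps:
o(M, J) = -8*M (o(M, J) = (2*M)*(-4) = -8*M)
X = -150
(o(22, -16) - 482)*(-227 + X) = (-8*22 - 482)*(-227 - 150) = (-176 - 482)*(-377) = -658*(-377) = 248066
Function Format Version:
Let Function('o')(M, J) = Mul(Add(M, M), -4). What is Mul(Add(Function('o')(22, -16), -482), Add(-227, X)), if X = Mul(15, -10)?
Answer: 248066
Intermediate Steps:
Function('o')(M, J) = Mul(-8, M) (Function('o')(M, J) = Mul(Mul(2, M), -4) = Mul(-8, M))
X = -150
Mul(Add(Function('o')(22, -16), -482), Add(-227, X)) = Mul(Add(Mul(-8, 22), -482), Add(-227, -150)) = Mul(Add(-176, -482), -377) = Mul(-658, -377) = 248066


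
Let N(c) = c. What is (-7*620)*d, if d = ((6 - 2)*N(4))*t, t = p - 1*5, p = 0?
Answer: 347200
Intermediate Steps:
t = -5 (t = 0 - 1*5 = 0 - 5 = -5)
d = -80 (d = ((6 - 2)*4)*(-5) = (4*4)*(-5) = 16*(-5) = -80)
(-7*620)*d = -7*620*(-80) = -4340*(-80) = 347200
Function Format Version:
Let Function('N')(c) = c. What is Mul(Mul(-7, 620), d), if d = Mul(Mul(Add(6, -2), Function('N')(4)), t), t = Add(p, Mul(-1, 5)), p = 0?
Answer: 347200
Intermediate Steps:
t = -5 (t = Add(0, Mul(-1, 5)) = Add(0, -5) = -5)
d = -80 (d = Mul(Mul(Add(6, -2), 4), -5) = Mul(Mul(4, 4), -5) = Mul(16, -5) = -80)
Mul(Mul(-7, 620), d) = Mul(Mul(-7, 620), -80) = Mul(-4340, -80) = 347200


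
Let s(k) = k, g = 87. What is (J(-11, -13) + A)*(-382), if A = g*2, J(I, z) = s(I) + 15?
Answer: -67996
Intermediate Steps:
J(I, z) = 15 + I (J(I, z) = I + 15 = 15 + I)
A = 174 (A = 87*2 = 174)
(J(-11, -13) + A)*(-382) = ((15 - 11) + 174)*(-382) = (4 + 174)*(-382) = 178*(-382) = -67996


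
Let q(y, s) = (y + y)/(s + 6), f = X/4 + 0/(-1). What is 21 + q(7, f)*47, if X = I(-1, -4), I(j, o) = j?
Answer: 3115/23 ≈ 135.43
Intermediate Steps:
X = -1
f = -1/4 (f = -1/4 + 0/(-1) = -1*1/4 + 0*(-1) = -1/4 + 0 = -1/4 ≈ -0.25000)
q(y, s) = 2*y/(6 + s) (q(y, s) = (2*y)/(6 + s) = 2*y/(6 + s))
21 + q(7, f)*47 = 21 + (2*7/(6 - 1/4))*47 = 21 + (2*7/(23/4))*47 = 21 + (2*7*(4/23))*47 = 21 + (56/23)*47 = 21 + 2632/23 = 3115/23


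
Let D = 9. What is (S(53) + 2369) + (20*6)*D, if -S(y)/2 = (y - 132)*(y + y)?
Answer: 20197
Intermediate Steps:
S(y) = -4*y*(-132 + y) (S(y) = -2*(y - 132)*(y + y) = -2*(-132 + y)*2*y = -4*y*(-132 + y))
(S(53) + 2369) + (20*6)*D = (4*53*(132 - 1*53) + 2369) + (20*6)*9 = (4*53*(132 - 53) + 2369) + 120*9 = (4*53*79 + 2369) + 1080 = (16748 + 2369) + 1080 = 19117 + 1080 = 20197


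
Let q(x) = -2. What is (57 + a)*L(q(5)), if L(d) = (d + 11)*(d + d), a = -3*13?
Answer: -648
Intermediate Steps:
a = -39
L(d) = 2*d*(11 + d) (L(d) = (11 + d)*(2*d) = 2*d*(11 + d))
(57 + a)*L(q(5)) = (57 - 39)*(2*(-2)*(11 - 2)) = 18*(2*(-2)*9) = 18*(-36) = -648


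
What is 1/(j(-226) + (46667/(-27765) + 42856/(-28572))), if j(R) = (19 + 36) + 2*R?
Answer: -66108465/26455332802 ≈ -0.0024989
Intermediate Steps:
j(R) = 55 + 2*R
1/(j(-226) + (46667/(-27765) + 42856/(-28572))) = 1/((55 + 2*(-226)) + (46667/(-27765) + 42856/(-28572))) = 1/((55 - 452) + (46667*(-1/27765) + 42856*(-1/28572))) = 1/(-397 + (-46667/27765 - 10714/7143)) = 1/(-397 - 210272197/66108465) = 1/(-26455332802/66108465) = -66108465/26455332802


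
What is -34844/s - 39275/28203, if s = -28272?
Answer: -343219/2143428 ≈ -0.16013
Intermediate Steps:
-34844/s - 39275/28203 = -34844/(-28272) - 39275/28203 = -34844*(-1/28272) - 39275*1/28203 = 281/228 - 39275/28203 = -343219/2143428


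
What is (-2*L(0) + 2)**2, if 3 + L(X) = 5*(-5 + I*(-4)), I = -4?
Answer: 10404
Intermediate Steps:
L(X) = 52 (L(X) = -3 + 5*(-5 - 4*(-4)) = -3 + 5*(-5 + 16) = -3 + 5*11 = -3 + 55 = 52)
(-2*L(0) + 2)**2 = (-2*52 + 2)**2 = (-104 + 2)**2 = (-102)**2 = 10404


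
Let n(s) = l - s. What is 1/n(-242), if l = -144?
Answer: 1/98 ≈ 0.010204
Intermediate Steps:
n(s) = -144 - s
1/n(-242) = 1/(-144 - 1*(-242)) = 1/(-144 + 242) = 1/98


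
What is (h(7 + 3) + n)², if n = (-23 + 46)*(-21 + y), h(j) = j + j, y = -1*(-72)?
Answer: 1423249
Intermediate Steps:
y = 72
h(j) = 2*j
n = 1173 (n = (-23 + 46)*(-21 + 72) = 23*51 = 1173)
(h(7 + 3) + n)² = (2*(7 + 3) + 1173)² = (2*10 + 1173)² = (20 + 1173)² = 1193² = 1423249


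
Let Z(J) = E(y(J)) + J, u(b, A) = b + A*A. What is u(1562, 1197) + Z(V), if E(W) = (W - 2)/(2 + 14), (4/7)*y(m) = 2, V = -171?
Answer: 45894403/32 ≈ 1.4342e+6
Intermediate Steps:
u(b, A) = b + A**2
y(m) = 7/2 (y(m) = (7/4)*2 = 7/2)
E(W) = -1/8 + W/16 (E(W) = (-2 + W)/16 = (-2 + W)*(1/16) = -1/8 + W/16)
Z(J) = 3/32 + J (Z(J) = (-1/8 + (1/16)*(7/2)) + J = (-1/8 + 7/32) + J = 3/32 + J)
u(1562, 1197) + Z(V) = (1562 + 1197**2) + (3/32 - 171) = (1562 + 1432809) - 5469/32 = 1434371 - 5469/32 = 45894403/32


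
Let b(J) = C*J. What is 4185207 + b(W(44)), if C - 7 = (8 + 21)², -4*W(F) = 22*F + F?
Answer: 3970663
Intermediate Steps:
W(F) = -23*F/4 (W(F) = -(22*F + F)/4 = -23*F/4)
C = 848 (C = 7 + (8 + 21)² = 7 + 29² = 7 + 841 = 848)
b(J) = 848*J
4185207 + b(W(44)) = 4185207 + 848*(-23/4*44) = 4185207 + 848*(-253) = 4185207 - 214544 = 3970663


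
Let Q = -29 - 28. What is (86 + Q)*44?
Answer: 1276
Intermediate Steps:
Q = -57
(86 + Q)*44 = (86 - 57)*44 = 29*44 = 1276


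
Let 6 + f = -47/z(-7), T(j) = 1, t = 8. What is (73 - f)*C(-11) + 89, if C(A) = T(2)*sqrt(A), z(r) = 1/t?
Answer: 89 + 455*I*sqrt(11) ≈ 89.0 + 1509.1*I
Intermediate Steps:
z(r) = 1/8
f = -382 (f = -6 - 47/1/8 = -6 - 47*8 = -6 - 376 = -382)
C(A) = sqrt(A) (C(A) = 1*sqrt(A) = sqrt(A))
(73 - f)*C(-11) + 89 = (73 - 1*(-382))*sqrt(-11) + 89 = (73 + 382)*(I*sqrt(11)) + 89 = 455*(I*sqrt(11)) + 89 = 455*I*sqrt(11) + 89 = 89 + 455*I*sqrt(11)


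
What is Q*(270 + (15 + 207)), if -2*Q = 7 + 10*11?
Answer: -28782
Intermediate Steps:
Q = -117/2 (Q = -(7 + 10*11)/2 = -(7 + 110)/2 = -½*117 = -117/2 ≈ -58.500)
Q*(270 + (15 + 207)) = -117*(270 + (15 + 207))/2 = -117*(270 + 222)/2 = -117/2*492 = -28782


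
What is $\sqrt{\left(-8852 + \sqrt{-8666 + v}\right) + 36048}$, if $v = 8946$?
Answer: $\sqrt{27196 + 2 \sqrt{70}} \approx 164.96$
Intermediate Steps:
$\sqrt{\left(-8852 + \sqrt{-8666 + v}\right) + 36048} = \sqrt{\left(-8852 + \sqrt{-8666 + 8946}\right) + 36048} = \sqrt{\left(-8852 + \sqrt{280}\right) + 36048} = \sqrt{\left(-8852 + 2 \sqrt{70}\right) + 36048} = \sqrt{27196 + 2 \sqrt{70}}$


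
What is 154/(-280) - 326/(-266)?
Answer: 1797/2660 ≈ 0.67556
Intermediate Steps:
154/(-280) - 326/(-266) = 154*(-1/280) - 326*(-1/266) = -11/20 + 163/133 = 1797/2660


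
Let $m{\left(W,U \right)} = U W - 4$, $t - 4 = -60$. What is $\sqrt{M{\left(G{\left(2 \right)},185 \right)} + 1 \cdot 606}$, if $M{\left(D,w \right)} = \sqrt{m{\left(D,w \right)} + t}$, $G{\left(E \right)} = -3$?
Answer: $\sqrt{606 + i \sqrt{615}} \approx 24.622 + 0.50359 i$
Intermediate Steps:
$t = -56$ ($t = 4 - 60 = -56$)
$m{\left(W,U \right)} = -4 + U W$
$M{\left(D,w \right)} = \sqrt{-60 + D w}$ ($M{\left(D,w \right)} = \sqrt{\left(-4 + w D\right) - 56} = \sqrt{\left(-4 + D w\right) - 56} = \sqrt{-60 + D w}$)
$\sqrt{M{\left(G{\left(2 \right)},185 \right)} + 1 \cdot 606} = \sqrt{\sqrt{-60 - 555} + 1 \cdot 606} = \sqrt{\sqrt{-60 - 555} + 606} = \sqrt{\sqrt{-615} + 606} = \sqrt{i \sqrt{615} + 606} = \sqrt{606 + i \sqrt{615}}$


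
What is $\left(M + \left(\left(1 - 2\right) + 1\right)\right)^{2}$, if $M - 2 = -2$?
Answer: $0$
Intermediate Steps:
$M = 0$ ($M = 2 - 2 = 0$)
$\left(M + \left(\left(1 - 2\right) + 1\right)\right)^{2} = \left(0 + \left(\left(1 - 2\right) + 1\right)\right)^{2} = \left(0 + \left(-1 + 1\right)\right)^{2} = \left(0 + 0\right)^{2} = 0^{2} = 0$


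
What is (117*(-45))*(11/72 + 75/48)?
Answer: -144495/16 ≈ -9030.9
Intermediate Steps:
(117*(-45))*(11/72 + 75/48) = -5265*(11*(1/72) + 75*(1/48)) = -5265*(11/72 + 25/16) = -5265*247/144 = -144495/16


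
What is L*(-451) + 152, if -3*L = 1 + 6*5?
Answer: 14437/3 ≈ 4812.3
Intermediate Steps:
L = -31/3 (L = -(1 + 6*5)/3 = -(1 + 30)/3 = -⅓*31 = -31/3 ≈ -10.333)
L*(-451) + 152 = -31/3*(-451) + 152 = 13981/3 + 152 = 14437/3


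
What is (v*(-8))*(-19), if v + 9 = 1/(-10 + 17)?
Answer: -9424/7 ≈ -1346.3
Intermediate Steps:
v = -62/7 (v = -9 + 1/(-10 + 17) = -9 + 1/7 = -9 + ⅐ = -62/7 ≈ -8.8571)
(v*(-8))*(-19) = -62/7*(-8)*(-19) = (496/7)*(-19) = -9424/7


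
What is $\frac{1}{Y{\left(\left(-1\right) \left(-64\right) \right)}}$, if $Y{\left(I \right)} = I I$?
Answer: $\frac{1}{4096} \approx 0.00024414$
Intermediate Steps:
$Y{\left(I \right)} = I^{2}$
$\frac{1}{Y{\left(\left(-1\right) \left(-64\right) \right)}} = \frac{1}{\left(\left(-1\right) \left(-64\right)\right)^{2}} = \frac{1}{64^{2}} = \frac{1}{4096}$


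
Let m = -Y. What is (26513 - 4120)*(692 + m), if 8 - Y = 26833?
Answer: 616188181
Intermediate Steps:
Y = -26825 (Y = 8 - 1*26833 = 8 - 26833 = -26825)
m = 26825 (m = -1*(-26825) = 26825)
(26513 - 4120)*(692 + m) = (26513 - 4120)*(692 + 26825) = 22393*27517 = 616188181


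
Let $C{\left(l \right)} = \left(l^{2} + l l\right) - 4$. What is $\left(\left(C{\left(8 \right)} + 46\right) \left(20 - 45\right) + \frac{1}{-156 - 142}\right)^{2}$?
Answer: $\frac{1604024783001}{88804} \approx 1.8063 \cdot 10^{7}$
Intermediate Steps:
$C{\left(l \right)} = -4 + 2 l^{2}$ ($C{\left(l \right)} = \left(l^{2} + l^{2}\right) - 4 = 2 l^{2} - 4 = -4 + 2 l^{2}$)
$\left(\left(C{\left(8 \right)} + 46\right) \left(20 - 45\right) + \frac{1}{-156 - 142}\right)^{2} = \left(\left(\left(-4 + 2 \cdot 8^{2}\right) + 46\right) \left(20 - 45\right) + \frac{1}{-156 - 142}\right)^{2} = \left(\left(\left(-4 + 2 \cdot 64\right) + 46\right) \left(-25\right) + \frac{1}{-298}\right)^{2} = \left(\left(\left(-4 + 128\right) + 46\right) \left(-25\right) - \frac{1}{298}\right)^{2} = \left(\left(124 + 46\right) \left(-25\right) - \frac{1}{298}\right)^{2} = \left(170 \left(-25\right) - \frac{1}{298}\right)^{2} = \left(-4250 - \frac{1}{298}\right)^{2} = \left(- \frac{1266501}{298}\right)^{2} = \frac{1604024783001}{88804}$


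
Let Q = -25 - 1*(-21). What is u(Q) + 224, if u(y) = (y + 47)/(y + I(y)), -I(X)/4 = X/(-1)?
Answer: 4437/20 ≈ 221.85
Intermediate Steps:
Q = -4 (Q = -25 + 21 = -4)
I(X) = 4*X (I(X) = -4*X/(-1) = -4*X*(-1) = -(-4)*X = 4*X)
u(y) = (47 + y)/(5*y) (u(y) = (y + 47)/(y + 4*y) = (47 + y)/((5*y)) = (47 + y)*(1/(5*y)) = (47 + y)/(5*y))
u(Q) + 224 = (⅕)*(47 - 4)/(-4) + 224 = (⅕)*(-¼)*43 + 224 = -43/20 + 224 = 4437/20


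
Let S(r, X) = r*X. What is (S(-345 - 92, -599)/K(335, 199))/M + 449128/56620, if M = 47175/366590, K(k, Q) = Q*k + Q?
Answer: 978560956109/25513855272 ≈ 38.354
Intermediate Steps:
K(k, Q) = Q + Q*k
S(r, X) = X*r
M = 9435/73318 (M = 47175*(1/366590) = 9435/73318 ≈ 0.12869)
(S(-345 - 92, -599)/K(335, 199))/M + 449128/56620 = ((-599*(-345 - 92))/((199*(1 + 335))))/(9435/73318) + 449128/56620 = ((-599*(-437))/((199*336)))*(73318/9435) + 449128*(1/56620) = (261763/66864)*(73318/9435) + 112282/14155 = 1370852831/45061560 + 112282/14155 = 978560956109/25513855272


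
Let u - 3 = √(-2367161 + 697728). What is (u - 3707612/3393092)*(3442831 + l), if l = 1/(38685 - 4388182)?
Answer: 24227617600536803496/3689560868681 + 14974583106006*I*√1669433/4349497 ≈ 6.5665e+6 + 4.4484e+9*I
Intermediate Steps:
l = -1/4349497 (l = 1/(-4349497) = -1/4349497 ≈ -2.2991e-7)
u = 3 + I*√1669433 (u = 3 + √(-2367161 + 697728) = 3 + √(-1669433) = 3 + I*√1669433 ≈ 3.0 + 1292.1*I)
(u - 3707612/3393092)*(3442831 + l) = ((3 + I*√1669433) - 3707612/3393092)*(3442831 - 1/4349497) = ((3 + I*√1669433) - 3707612*1/3393092)*(14974583106006/4349497) = ((3 + I*√1669433) - 926903/848273)*(14974583106006/4349497) = (1617916/848273 + I*√1669433)*(14974583106006/4349497) = 24227617600536803496/3689560868681 + 14974583106006*I*√1669433/4349497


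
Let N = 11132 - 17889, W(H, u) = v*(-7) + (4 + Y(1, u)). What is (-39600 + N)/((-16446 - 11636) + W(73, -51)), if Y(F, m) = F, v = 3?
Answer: 46357/28098 ≈ 1.6498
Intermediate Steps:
W(H, u) = -16 (W(H, u) = 3*(-7) + (4 + 1) = -21 + 5 = -16)
N = -6757
(-39600 + N)/((-16446 - 11636) + W(73, -51)) = (-39600 - 6757)/((-16446 - 11636) - 16) = -46357/(-28082 - 16) = -46357/(-28098) = -46357*(-1/28098) = 46357/28098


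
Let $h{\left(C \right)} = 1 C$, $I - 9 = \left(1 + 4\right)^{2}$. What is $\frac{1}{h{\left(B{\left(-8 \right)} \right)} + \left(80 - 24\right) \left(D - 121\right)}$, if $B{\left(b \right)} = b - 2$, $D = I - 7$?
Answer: $- \frac{1}{5274} \approx -0.00018961$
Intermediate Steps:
$I = 34$ ($I = 9 + \left(1 + 4\right)^{2} = 9 + 5^{2} = 9 + 25 = 34$)
$D = 27$ ($D = 34 - 7 = 27$)
$B{\left(b \right)} = -2 + b$
$h{\left(C \right)} = C$
$\frac{1}{h{\left(B{\left(-8 \right)} \right)} + \left(80 - 24\right) \left(D - 121\right)} = \frac{1}{\left(-2 - 8\right) + \left(80 - 24\right) \left(27 - 121\right)} = \frac{1}{-10 + \left(80 - 24\right) \left(-94\right)} = \frac{1}{-10 + 56 \left(-94\right)} = \frac{1}{-10 - 5264} = \frac{1}{-5274} = - \frac{1}{5274}$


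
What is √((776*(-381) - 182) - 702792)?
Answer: I*√998630 ≈ 999.31*I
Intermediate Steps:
√((776*(-381) - 182) - 702792) = √((-295656 - 182) - 702792) = √(-295838 - 702792) = √(-998630) = I*√998630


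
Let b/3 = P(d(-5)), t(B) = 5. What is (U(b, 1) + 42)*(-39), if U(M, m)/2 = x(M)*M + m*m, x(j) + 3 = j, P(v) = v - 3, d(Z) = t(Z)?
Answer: -3120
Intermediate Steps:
d(Z) = 5
P(v) = -3 + v
x(j) = -3 + j
b = 6 (b = 3*(-3 + 5) = 3*2 = 6)
U(M, m) = 2*m**2 + 2*M*(-3 + M) (U(M, m) = 2*((-3 + M)*M + m*m) = 2*(M*(-3 + M) + m**2) = 2*(m**2 + M*(-3 + M)) = 2*m**2 + 2*M*(-3 + M))
(U(b, 1) + 42)*(-39) = ((2*1**2 + 2*6*(-3 + 6)) + 42)*(-39) = ((2*1 + 2*6*3) + 42)*(-39) = ((2 + 36) + 42)*(-39) = (38 + 42)*(-39) = 80*(-39) = -3120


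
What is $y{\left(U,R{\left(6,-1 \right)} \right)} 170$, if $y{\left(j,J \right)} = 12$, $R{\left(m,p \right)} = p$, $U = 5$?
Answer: $2040$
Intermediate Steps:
$y{\left(U,R{\left(6,-1 \right)} \right)} 170 = 12 \cdot 170 = 2040$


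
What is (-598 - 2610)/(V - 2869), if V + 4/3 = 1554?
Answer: 9624/3949 ≈ 2.4371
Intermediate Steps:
V = 4658/3 (V = -4/3 + 1554 = 4658/3 ≈ 1552.7)
(-598 - 2610)/(V - 2869) = (-598 - 2610)/(4658/3 - 2869) = -3208/(-3949/3) = -3208*(-3/3949) = 9624/3949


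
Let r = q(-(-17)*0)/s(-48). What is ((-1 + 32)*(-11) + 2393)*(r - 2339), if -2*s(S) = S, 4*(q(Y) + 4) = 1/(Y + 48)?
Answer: -614396103/128 ≈ -4.8000e+6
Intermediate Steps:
q(Y) = -4 + 1/(4*(48 + Y)) (q(Y) = -4 + 1/(4*(Y + 48)) = -4 + 1/(4*(48 + Y)))
s(S) = -S/2
r = -767/4608 (r = ((-767 - (-272)*(-1*0))/(4*(48 - (-17)*0)))/((-1/2*(-48))) = ((-767 - (-272)*0)/(4*(48 - 17*0)))/24 = ((-767 - 16*0)/(4*(48 + 0)))*(1/24) = ((1/4)*(-767 + 0)/48)*(1/24) = ((1/4)*(1/48)*(-767))*(1/24) = -767/192*1/24 = -767/4608 ≈ -0.16645)
((-1 + 32)*(-11) + 2393)*(r - 2339) = ((-1 + 32)*(-11) + 2393)*(-767/4608 - 2339) = (31*(-11) + 2393)*(-10778879/4608) = (-341 + 2393)*(-10778879/4608) = 2052*(-10778879/4608) = -614396103/128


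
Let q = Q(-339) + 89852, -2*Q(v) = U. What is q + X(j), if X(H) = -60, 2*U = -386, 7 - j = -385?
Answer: 179777/2 ≈ 89889.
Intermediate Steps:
j = 392 (j = 7 - 1*(-385) = 7 + 385 = 392)
U = -193 (U = (1/2)*(-386) = -193)
Q(v) = 193/2 (Q(v) = -1/2*(-193) = 193/2)
q = 179897/2 (q = 193/2 + 89852 = 179897/2 ≈ 89949.)
q + X(j) = 179897/2 - 60 = 179777/2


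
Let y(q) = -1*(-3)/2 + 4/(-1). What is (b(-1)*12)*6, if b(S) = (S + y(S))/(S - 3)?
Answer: 63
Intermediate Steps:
y(q) = -5/2 (y(q) = 3*(1/2) + 4*(-1) = 3/2 - 4 = -5/2)
b(S) = (-5/2 + S)/(-3 + S) (b(S) = (S - 5/2)/(S - 3) = (-5/2 + S)/(-3 + S))
(b(-1)*12)*6 = (((-5/2 - 1)/(-3 - 1))*12)*6 = ((-7/2/(-4))*12)*6 = (-1/4*(-7/2)*12)*6 = ((7/8)*12)*6 = (21/2)*6 = 63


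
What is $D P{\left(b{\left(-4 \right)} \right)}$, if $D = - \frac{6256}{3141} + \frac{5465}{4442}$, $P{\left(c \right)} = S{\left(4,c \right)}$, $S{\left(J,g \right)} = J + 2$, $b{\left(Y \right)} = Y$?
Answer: $- \frac{10623587}{2325387} \approx -4.5685$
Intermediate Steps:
$S{\left(J,g \right)} = 2 + J$
$P{\left(c \right)} = 6$ ($P{\left(c \right)} = 2 + 4 = 6$)
$D = - \frac{10623587}{13952322}$ ($D = \left(-6256\right) \frac{1}{3141} + 5465 \cdot \frac{1}{4442} = - \frac{6256}{3141} + \frac{5465}{4442} = - \frac{10623587}{13952322} \approx -0.76142$)
$D P{\left(b{\left(-4 \right)} \right)} = \left(- \frac{10623587}{13952322}\right) 6 = - \frac{10623587}{2325387}$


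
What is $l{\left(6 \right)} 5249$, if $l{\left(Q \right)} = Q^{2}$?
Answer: $188964$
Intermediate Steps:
$l{\left(6 \right)} 5249 = 6^{2} \cdot 5249 = 36 \cdot 5249 = 188964$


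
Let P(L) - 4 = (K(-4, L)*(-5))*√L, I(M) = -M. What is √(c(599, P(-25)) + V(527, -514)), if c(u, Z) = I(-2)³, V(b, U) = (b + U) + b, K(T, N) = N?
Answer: 2*√137 ≈ 23.409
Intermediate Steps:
V(b, U) = U + 2*b (V(b, U) = (U + b) + b = U + 2*b)
P(L) = 4 - 5*L^(3/2) (P(L) = 4 + (L*(-5))*√L = 4 + (-5*L)*√L = 4 - 5*L^(3/2))
c(u, Z) = 8 (c(u, Z) = (-1*(-2))³ = 2³ = 8)
√(c(599, P(-25)) + V(527, -514)) = √(8 + (-514 + 2*527)) = √(8 + (-514 + 1054)) = √(8 + 540) = √548 = 2*√137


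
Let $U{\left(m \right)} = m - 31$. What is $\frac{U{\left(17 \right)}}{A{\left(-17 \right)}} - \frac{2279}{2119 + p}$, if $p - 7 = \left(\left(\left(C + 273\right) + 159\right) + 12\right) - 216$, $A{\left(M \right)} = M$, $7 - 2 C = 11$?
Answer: $- \frac{5815}{39984} \approx -0.14543$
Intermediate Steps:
$C = -2$ ($C = \frac{7}{2} - \frac{11}{2} = -2$)
$U{\left(m \right)} = -31 + m$
$p = 233$ ($p = 7 + \left(\left(\left(\left(-2 + 273\right) + 159\right) + 12\right) - 216\right) = 7 + \left(\left(\left(271 + 159\right) + 12\right) - 216\right) = 7 + \left(\left(430 + 12\right) - 216\right) = 7 + \left(442 - 216\right) = 7 + 226 = 233$)
$\frac{U{\left(17 \right)}}{A{\left(-17 \right)}} - \frac{2279}{2119 + p} = \frac{-31 + 17}{-17} - \frac{2279}{2119 + 233} = \left(-14\right) \left(- \frac{1}{17}\right) - \frac{2279}{2352} = \frac{14}{17} - \frac{2279}{2352} = - \frac{5815}{39984}$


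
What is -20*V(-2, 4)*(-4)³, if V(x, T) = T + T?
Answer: 10240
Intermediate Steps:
V(x, T) = 2*T
-20*V(-2, 4)*(-4)³ = -40*4*(-4)³ = -20*8*(-64) = -160*(-64) = 10240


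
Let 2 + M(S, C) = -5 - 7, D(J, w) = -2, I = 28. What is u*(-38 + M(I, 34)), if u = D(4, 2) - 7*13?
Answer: 4836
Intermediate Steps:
M(S, C) = -14 (M(S, C) = -2 + (-5 - 7) = -2 - 12 = -14)
u = -93 (u = -2 - 7*13 = -2 - 91 = -93)
u*(-38 + M(I, 34)) = -93*(-38 - 14) = -93*(-52) = 4836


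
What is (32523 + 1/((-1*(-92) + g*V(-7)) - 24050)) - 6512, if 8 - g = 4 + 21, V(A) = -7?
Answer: 620076228/23839 ≈ 26011.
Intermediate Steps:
g = -17 (g = 8 - (4 + 21) = 8 - 1*25 = 8 - 25 = -17)
(32523 + 1/((-1*(-92) + g*V(-7)) - 24050)) - 6512 = (32523 + 1/((-1*(-92) - 17*(-7)) - 24050)) - 6512 = (32523 + 1/((92 + 119) - 24050)) - 6512 = (32523 + 1/(211 - 24050)) - 6512 = (32523 + 1/(-23839)) - 6512 = (32523 - 1/23839) - 6512 = 775315796/23839 - 6512 = 620076228/23839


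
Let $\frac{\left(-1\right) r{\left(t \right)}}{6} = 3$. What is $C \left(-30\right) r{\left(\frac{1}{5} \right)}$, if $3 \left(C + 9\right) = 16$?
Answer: $-1980$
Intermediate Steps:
$r{\left(t \right)} = -18$ ($r{\left(t \right)} = \left(-6\right) 3 = -18$)
$C = - \frac{11}{3}$ ($C = -9 + \frac{1}{3} \cdot 16 = -9 + \frac{16}{3} = - \frac{11}{3} \approx -3.6667$)
$C \left(-30\right) r{\left(\frac{1}{5} \right)} = \left(- \frac{11}{3}\right) \left(-30\right) \left(-18\right) = 110 \left(-18\right) = -1980$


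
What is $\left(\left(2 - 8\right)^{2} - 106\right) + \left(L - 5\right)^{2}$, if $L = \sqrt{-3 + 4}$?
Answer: $-54$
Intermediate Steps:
$L = 1$ ($L = \sqrt{1} = 1$)
$\left(\left(2 - 8\right)^{2} - 106\right) + \left(L - 5\right)^{2} = \left(\left(2 - 8\right)^{2} - 106\right) + \left(1 - 5\right)^{2} = \left(\left(-6\right)^{2} - 106\right) + \left(-4\right)^{2} = \left(36 - 106\right) + 16 = -70 + 16 = -54$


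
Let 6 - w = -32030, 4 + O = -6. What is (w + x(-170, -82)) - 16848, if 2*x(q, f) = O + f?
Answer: 15142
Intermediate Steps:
O = -10 (O = -4 - 6 = -10)
w = 32036 (w = 6 - 1*(-32030) = 6 + 32030 = 32036)
x(q, f) = -5 + f/2 (x(q, f) = (-10 + f)/2 = -5 + f/2)
(w + x(-170, -82)) - 16848 = (32036 + (-5 + (½)*(-82))) - 16848 = (32036 + (-5 - 41)) - 16848 = (32036 - 46) - 16848 = 31990 - 16848 = 15142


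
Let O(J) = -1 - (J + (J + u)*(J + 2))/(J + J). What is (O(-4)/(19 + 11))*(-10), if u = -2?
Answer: 0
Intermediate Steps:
O(J) = -1 - (J + (-2 + J)*(2 + J))/(2*J) (O(J) = -1 - (J + (J - 2)*(J + 2))/(J + J) = -1 - (J + (-2 + J)*(2 + J))/(2*J))
(O(-4)/(19 + 11))*(-10) = (((1/2)*(4 - 1*(-4)*(3 - 4))/(-4))/(19 + 11))*(-10) = (((1/2)*(-1/4)*(4 - 1*(-4)*(-1)))/30)*(-10) = (((1/2)*(-1/4)*(4 - 4))*(1/30))*(-10) = (((1/2)*(-1/4)*0)*(1/30))*(-10) = (0*(1/30))*(-10) = 0*(-10) = 0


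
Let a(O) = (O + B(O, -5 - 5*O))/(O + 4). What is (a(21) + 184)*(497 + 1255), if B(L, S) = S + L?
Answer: 7940064/25 ≈ 3.1760e+5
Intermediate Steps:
B(L, S) = L + S
a(O) = (-5 - 3*O)/(4 + O) (a(O) = (O + (O + (-5 - 5*O)))/(O + 4) = (O + (-5 - 4*O))/(4 + O) = (-5 - 3*O)/(4 + O))
(a(21) + 184)*(497 + 1255) = ((-5 - 3*21)/(4 + 21) + 184)*(497 + 1255) = ((-5 - 63)/25 + 184)*1752 = ((1/25)*(-68) + 184)*1752 = (-68/25 + 184)*1752 = (4532/25)*1752 = 7940064/25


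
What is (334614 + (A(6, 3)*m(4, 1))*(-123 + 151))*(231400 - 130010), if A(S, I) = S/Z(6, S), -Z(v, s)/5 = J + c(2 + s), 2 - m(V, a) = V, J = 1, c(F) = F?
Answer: 101781811516/3 ≈ 3.3927e+10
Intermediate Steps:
m(V, a) = 2 - V
Z(v, s) = -15 - 5*s (Z(v, s) = -5*(1 + (2 + s)) = -5*(3 + s) = -15 - 5*s)
A(S, I) = S/(-15 - 5*S)
(334614 + (A(6, 3)*m(4, 1))*(-123 + 151))*(231400 - 130010) = (334614 + ((-1*6/(15 + 5*6))*(2 - 1*4))*(-123 + 151))*(231400 - 130010) = (334614 + ((-1*6/(15 + 30))*(2 - 4))*28)*101390 = (334614 + (-1*6/45*(-2))*28)*101390 = (334614 + (-1*6*1/45*(-2))*28)*101390 = (334614 - 2/15*(-2)*28)*101390 = (334614 + (4/15)*28)*101390 = (334614 + 112/15)*101390 = (5019322/15)*101390 = 101781811516/3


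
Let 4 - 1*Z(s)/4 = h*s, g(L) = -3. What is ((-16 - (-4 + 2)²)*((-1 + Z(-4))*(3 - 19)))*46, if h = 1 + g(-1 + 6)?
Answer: -250240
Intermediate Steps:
h = -2 (h = 1 - 3 = -2)
Z(s) = 16 + 8*s (Z(s) = 16 - (-8)*s = 16 + 8*s)
((-16 - (-4 + 2)²)*((-1 + Z(-4))*(3 - 19)))*46 = ((-16 - (-4 + 2)²)*((-1 + (16 + 8*(-4)))*(3 - 19)))*46 = ((-16 - 1*(-2)²)*((-1 + (16 - 32))*(-16)))*46 = ((-16 - 1*4)*((-1 - 16)*(-16)))*46 = ((-16 - 4)*(-17*(-16)))*46 = -20*272*46 = -5440*46 = -250240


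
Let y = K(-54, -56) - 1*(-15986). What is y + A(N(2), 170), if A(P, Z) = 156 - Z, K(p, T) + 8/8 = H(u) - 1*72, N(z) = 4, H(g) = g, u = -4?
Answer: 15895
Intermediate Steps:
K(p, T) = -77 (K(p, T) = -1 + (-4 - 1*72) = -1 + (-4 - 72) = -1 - 76 = -77)
y = 15909 (y = -77 - 1*(-15986) = -77 + 15986 = 15909)
y + A(N(2), 170) = 15909 + (156 - 1*170) = 15909 + (156 - 170) = 15909 - 14 = 15895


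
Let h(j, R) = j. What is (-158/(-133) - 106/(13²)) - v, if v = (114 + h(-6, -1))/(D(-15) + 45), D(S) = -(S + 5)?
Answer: -1734296/1236235 ≈ -1.4029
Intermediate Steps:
D(S) = -5 - S (D(S) = -(5 + S) = -5 - S)
v = 108/55 (v = (114 - 6)/((-5 - 1*(-15)) + 45) = 108/((-5 + 15) + 45) = 108/(10 + 45) = 108/55 ≈ 1.9636)
(-158/(-133) - 106/(13²)) - v = (-158/(-133) - 106/(13²)) - 1*108/55 = (-158*(-1/133) - 106/169) - 108/55 = (158/133 - 106*1/169) - 108/55 = (158/133 - 106/169) - 108/55 = 12604/22477 - 108/55 = -1734296/1236235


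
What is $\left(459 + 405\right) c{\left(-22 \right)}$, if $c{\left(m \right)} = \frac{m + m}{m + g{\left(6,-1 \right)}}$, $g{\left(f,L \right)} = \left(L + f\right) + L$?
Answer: $2112$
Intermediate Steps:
$g{\left(f,L \right)} = f + 2 L$
$c{\left(m \right)} = \frac{2 m}{4 + m}$ ($c{\left(m \right)} = \frac{m + m}{m + \left(6 + 2 \left(-1\right)\right)} = \frac{2 m}{m + \left(6 - 2\right)} = \frac{2 m}{m + 4} = \frac{2 m}{4 + m}$)
$\left(459 + 405\right) c{\left(-22 \right)} = \left(459 + 405\right) 2 \left(-22\right) \frac{1}{4 - 22} = 864 \cdot 2 \left(-22\right) \frac{1}{-18} = 864 \cdot 2 \left(-22\right) \left(- \frac{1}{18}\right) = 864 \cdot \frac{22}{9} = 2112$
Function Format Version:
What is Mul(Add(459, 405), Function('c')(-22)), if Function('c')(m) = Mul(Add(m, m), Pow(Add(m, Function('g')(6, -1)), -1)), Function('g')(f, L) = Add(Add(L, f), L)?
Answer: 2112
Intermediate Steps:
Function('g')(f, L) = Add(f, Mul(2, L))
Function('c')(m) = Mul(2, m, Pow(Add(4, m), -1)) (Function('c')(m) = Mul(Add(m, m), Pow(Add(m, Add(6, Mul(2, -1))), -1)) = Mul(Mul(2, m), Pow(Add(m, Add(6, -2)), -1)) = Mul(Mul(2, m), Pow(Add(m, 4), -1)) = Mul(Mul(2, m), Pow(Add(4, m), -1)) = Mul(2, m, Pow(Add(4, m), -1)))
Mul(Add(459, 405), Function('c')(-22)) = Mul(Add(459, 405), Mul(2, -22, Pow(Add(4, -22), -1))) = Mul(864, Mul(2, -22, Pow(-18, -1))) = Mul(864, Mul(2, -22, Rational(-1, 18))) = Mul(864, Rational(22, 9)) = 2112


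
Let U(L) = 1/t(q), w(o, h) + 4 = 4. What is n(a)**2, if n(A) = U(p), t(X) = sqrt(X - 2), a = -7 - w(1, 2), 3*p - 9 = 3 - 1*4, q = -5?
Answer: -1/7 ≈ -0.14286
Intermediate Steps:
w(o, h) = 0 (w(o, h) = -4 + 4 = 0)
p = 8/3 (p = 3 + (3 - 1*4)/3 = 3 + (3 - 4)/3 = 3 + (1/3)*(-1) = 3 - 1/3 = 8/3 ≈ 2.6667)
a = -7 (a = -7 - 1*0 = -7 + 0 = -7)
t(X) = sqrt(-2 + X)
U(L) = -I*sqrt(7)/7 (U(L) = 1/(sqrt(-2 - 5)) = 1/(sqrt(-7)) = 1/(I*sqrt(7)) = -I*sqrt(7)/7)
n(A) = -I*sqrt(7)/7
n(a)**2 = (-I*sqrt(7)/7)**2 = -1/7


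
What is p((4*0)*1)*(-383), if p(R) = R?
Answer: 0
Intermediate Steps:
p((4*0)*1)*(-383) = ((4*0)*1)*(-383) = (0*1)*(-383) = 0*(-383) = 0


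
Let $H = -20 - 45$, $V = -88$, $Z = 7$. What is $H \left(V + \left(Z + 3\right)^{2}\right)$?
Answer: $-780$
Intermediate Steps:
$H = -65$ ($H = -20 - 45 = -65$)
$H \left(V + \left(Z + 3\right)^{2}\right) = - 65 \left(-88 + \left(7 + 3\right)^{2}\right) = - 65 \left(-88 + 10^{2}\right) = - 65 \left(-88 + 100\right) = \left(-65\right) 12 = -780$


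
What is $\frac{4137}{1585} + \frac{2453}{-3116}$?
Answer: $\frac{9002887}{4938860} \approx 1.8229$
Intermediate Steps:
$\frac{4137}{1585} + \frac{2453}{-3116} = 4137 \cdot \frac{1}{1585} + 2453 \left(- \frac{1}{3116}\right) = \frac{4137}{1585} - \frac{2453}{3116} = \frac{9002887}{4938860}$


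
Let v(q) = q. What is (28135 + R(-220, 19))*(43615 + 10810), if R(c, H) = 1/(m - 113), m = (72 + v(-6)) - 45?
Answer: 140874704075/92 ≈ 1.5312e+9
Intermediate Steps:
m = 21 (m = (72 - 6) - 45 = 66 - 45 = 21)
R(c, H) = -1/92 (R(c, H) = 1/(21 - 113) = 1/(-92) = -1/92)
(28135 + R(-220, 19))*(43615 + 10810) = (28135 - 1/92)*(43615 + 10810) = (2588419/92)*54425 = 140874704075/92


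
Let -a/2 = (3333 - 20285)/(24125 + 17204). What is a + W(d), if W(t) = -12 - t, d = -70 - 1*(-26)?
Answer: 1356432/41329 ≈ 32.820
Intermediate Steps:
d = -44 (d = -70 + 26 = -44)
a = 33904/41329 (a = -2*(3333 - 20285)/(24125 + 17204) = -(-33904)/41329 = -2*(-16952/41329) = 33904/41329 ≈ 0.82034)
a + W(d) = 33904/41329 + (-12 - 1*(-44)) = 33904/41329 + (-12 + 44) = 33904/41329 + 32 = 1356432/41329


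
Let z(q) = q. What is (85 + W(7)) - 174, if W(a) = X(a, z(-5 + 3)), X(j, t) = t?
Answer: -91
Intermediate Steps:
W(a) = -2 (W(a) = -5 + 3 = -2)
(85 + W(7)) - 174 = (85 - 2) - 174 = 83 - 174 = -91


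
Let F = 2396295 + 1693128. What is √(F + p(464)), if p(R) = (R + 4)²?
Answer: 11*√35607 ≈ 2075.7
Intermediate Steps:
F = 4089423
p(R) = (4 + R)²
√(F + p(464)) = √(4089423 + (4 + 464)²) = √(4089423 + 468²) = √(4089423 + 219024) = √4308447 = 11*√35607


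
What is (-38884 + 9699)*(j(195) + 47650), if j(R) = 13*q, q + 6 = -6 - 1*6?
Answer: -1383835960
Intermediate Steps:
q = -18 (q = -6 + (-6 - 1*6) = -6 + (-6 - 6) = -6 - 12 = -18)
j(R) = -234 (j(R) = 13*(-18) = -234)
(-38884 + 9699)*(j(195) + 47650) = (-38884 + 9699)*(-234 + 47650) = -29185*47416 = -1383835960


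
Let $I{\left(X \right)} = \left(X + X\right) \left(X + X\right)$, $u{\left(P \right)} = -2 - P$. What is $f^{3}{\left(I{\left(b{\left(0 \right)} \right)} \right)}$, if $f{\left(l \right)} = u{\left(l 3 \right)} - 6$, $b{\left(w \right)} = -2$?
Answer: $-175616$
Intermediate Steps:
$I{\left(X \right)} = 4 X^{2}$ ($I{\left(X \right)} = 2 X 2 X = 4 X^{2}$)
$f{\left(l \right)} = -8 - 3 l$ ($f{\left(l \right)} = \left(-2 - l 3\right) - 6 = \left(-2 - 3 l\right) - 6 = -8 - 3 l$)
$f^{3}{\left(I{\left(b{\left(0 \right)} \right)} \right)} = \left(-8 - 3 \cdot 4 \left(-2\right)^{2}\right)^{3} = \left(-8 - 3 \cdot 4 \cdot 4\right)^{3} = \left(-8 - 48\right)^{3} = \left(-56\right)^{3} = -175616$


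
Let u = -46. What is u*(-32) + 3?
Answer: 1475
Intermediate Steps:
u*(-32) + 3 = -46*(-32) + 3 = 1472 + 3 = 1475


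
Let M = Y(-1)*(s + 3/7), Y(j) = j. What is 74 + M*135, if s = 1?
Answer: -832/7 ≈ -118.86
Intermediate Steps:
M = -10/7 (M = -(1 + 3/7) = -1*10/7 = -10/7 ≈ -1.4286)
74 + M*135 = 74 - 10/7*135 = 74 - 1350/7 = -832/7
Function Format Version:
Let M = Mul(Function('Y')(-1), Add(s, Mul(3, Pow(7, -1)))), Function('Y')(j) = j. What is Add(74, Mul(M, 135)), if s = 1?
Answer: Rational(-832, 7) ≈ -118.86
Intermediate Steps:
M = Rational(-10, 7) (M = Mul(-1, Add(1, Mul(3, Pow(7, -1)))) = Mul(-1, Add(1, Mul(3, Rational(1, 7)))) = Mul(-1, Add(1, Rational(3, 7))) = Mul(-1, Rational(10, 7)) = Rational(-10, 7) ≈ -1.4286)
Add(74, Mul(M, 135)) = Add(74, Mul(Rational(-10, 7), 135)) = Add(74, Rational(-1350, 7)) = Rational(-832, 7)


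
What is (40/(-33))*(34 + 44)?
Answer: -1040/11 ≈ -94.545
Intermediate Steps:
(40/(-33))*(34 + 44) = (40*(-1/33))*78 = -40/33*78 = -1040/11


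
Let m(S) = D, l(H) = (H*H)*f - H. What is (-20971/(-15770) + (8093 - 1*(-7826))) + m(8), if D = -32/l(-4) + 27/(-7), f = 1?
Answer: 1756842793/110390 ≈ 15915.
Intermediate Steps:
l(H) = H**2 - H (l(H) = (H*H)*1 - H = H**2*1 - H = H**2 - H)
D = -191/35 (D = -32*(-1/(4*(-1 - 4))) + 27/(-7) = -32/((-4*(-5))) + 27*(-1/7) = -32/20 - 27/7 = -32*1/20 - 27/7 = -8/5 - 27/7 = -191/35 ≈ -5.4571)
m(S) = -191/35
(-20971/(-15770) + (8093 - 1*(-7826))) + m(8) = (-20971/(-15770) + (8093 - 1*(-7826))) - 191/35 = (-20971*(-1/15770) + (8093 + 7826)) - 191/35 = (20971/15770 + 15919) - 191/35 = 251063601/15770 - 191/35 = 1756842793/110390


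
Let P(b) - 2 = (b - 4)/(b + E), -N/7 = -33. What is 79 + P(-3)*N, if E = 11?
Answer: 2711/8 ≈ 338.88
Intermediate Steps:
N = 231 (N = -7*(-33) = 231)
P(b) = 2 + (-4 + b)/(11 + b) (P(b) = 2 + (b - 4)/(b + 11) = 2 + (-4 + b)/(11 + b))
79 + P(-3)*N = 79 + (3*(6 - 3)/(11 - 3))*231 = 79 + (3*3/8)*231 = 79 + (3*(⅛)*3)*231 = 79 + (9/8)*231 = 79 + 2079/8 = 2711/8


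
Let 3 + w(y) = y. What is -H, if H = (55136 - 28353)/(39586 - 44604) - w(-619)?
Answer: -3094413/5018 ≈ -616.66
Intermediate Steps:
w(y) = -3 + y
H = 3094413/5018 (H = (55136 - 28353)/(39586 - 44604) - (-3 - 619) = 26783/(-5018) - 1*(-622) = 26783*(-1/5018) + 622 = -26783/5018 + 622 = 3094413/5018 ≈ 616.66)
-H = -1*3094413/5018 = -3094413/5018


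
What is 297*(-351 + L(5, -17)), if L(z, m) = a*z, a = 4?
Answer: -98307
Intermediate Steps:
L(z, m) = 4*z
297*(-351 + L(5, -17)) = 297*(-351 + 4*5) = 297*(-351 + 20) = 297*(-331) = -98307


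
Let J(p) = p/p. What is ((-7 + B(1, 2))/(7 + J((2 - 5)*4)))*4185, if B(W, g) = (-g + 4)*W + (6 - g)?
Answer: -4185/8 ≈ -523.13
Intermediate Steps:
B(W, g) = 6 - g + W*(4 - g) (B(W, g) = (4 - g)*W + (6 - g) = W*(4 - g) + (6 - g) = 6 - g + W*(4 - g))
J(p) = 1
((-7 + B(1, 2))/(7 + J((2 - 5)*4)))*4185 = ((-7 + (6 - 1*2 + 4*1 - 1*1*2))/(7 + 1))*4185 = ((-7 + (6 - 2 + 4 - 2))/8)*4185 = ((-7 + 6)*(1/8))*4185 = -1*1/8*4185 = -1/8*4185 = -4185/8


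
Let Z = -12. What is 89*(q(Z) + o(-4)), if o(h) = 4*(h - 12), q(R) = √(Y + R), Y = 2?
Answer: -5696 + 89*I*√10 ≈ -5696.0 + 281.44*I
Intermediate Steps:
q(R) = √(2 + R)
o(h) = -48 + 4*h (o(h) = 4*(-12 + h) = -48 + 4*h)
89*(q(Z) + o(-4)) = 89*(√(2 - 12) + (-48 + 4*(-4))) = 89*(√(-10) + (-48 - 16)) = 89*(I*√10 - 64) = 89*(-64 + I*√10) = -5696 + 89*I*√10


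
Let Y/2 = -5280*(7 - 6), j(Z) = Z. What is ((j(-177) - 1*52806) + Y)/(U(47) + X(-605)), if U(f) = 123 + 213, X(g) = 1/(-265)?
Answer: -16838895/89039 ≈ -189.12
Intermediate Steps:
X(g) = -1/265
Y = -10560 (Y = 2*(-5280*(7 - 6)) = 2*(-5280*1) = 2*(-5280) = -10560)
U(f) = 336
((j(-177) - 1*52806) + Y)/(U(47) + X(-605)) = ((-177 - 1*52806) - 10560)/(336 - 1/265) = ((-177 - 52806) - 10560)/(89039/265) = (-52983 - 10560)*(265/89039) = -63543*265/89039 = -16838895/89039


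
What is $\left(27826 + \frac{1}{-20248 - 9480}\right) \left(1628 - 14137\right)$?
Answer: $- \frac{10347586489443}{29728} \approx -3.4808 \cdot 10^{8}$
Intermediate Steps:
$\left(27826 + \frac{1}{-20248 - 9480}\right) \left(1628 - 14137\right) = \left(27826 + \frac{1}{-29728}\right) \left(-12509\right) = \left(27826 - \frac{1}{29728}\right) \left(-12509\right) = \frac{827211327}{29728} \left(-12509\right) = - \frac{10347586489443}{29728}$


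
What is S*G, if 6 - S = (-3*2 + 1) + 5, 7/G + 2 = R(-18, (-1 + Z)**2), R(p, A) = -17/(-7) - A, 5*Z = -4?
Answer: -1225/82 ≈ -14.939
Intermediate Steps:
Z = -4/5 (Z = (1/5)*(-4) = -4/5 ≈ -0.80000)
R(p, A) = 17/7 - A (R(p, A) = -17*(-1/7) - A = 17/7 - A)
G = -1225/492 (G = 7/(-2 + (17/7 - (-1 - 4/5)**2)) = 7/(-2 + (17/7 - (-9/5)**2)) = 7/(-2 + (17/7 - 1*81/25)) = 7/(-2 + (17/7 - 81/25)) = 7/(-2 - 142/175) = 7/(-492/175) = 7*(-175/492) = -1225/492 ≈ -2.4898)
S = 6 (S = 6 - ((-3*2 + 1) + 5) = 6 - ((-6 + 1) + 5) = 6 - (-5 + 5) = 6 - 1*0 = 6 + 0 = 6)
S*G = 6*(-1225/492) = -1225/82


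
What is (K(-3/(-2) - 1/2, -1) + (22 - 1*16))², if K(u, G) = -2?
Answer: 16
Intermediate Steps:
(K(-3/(-2) - 1/2, -1) + (22 - 1*16))² = (-2 + (22 - 1*16))² = (-2 + (22 - 16))² = (-2 + 6)² = 4² = 16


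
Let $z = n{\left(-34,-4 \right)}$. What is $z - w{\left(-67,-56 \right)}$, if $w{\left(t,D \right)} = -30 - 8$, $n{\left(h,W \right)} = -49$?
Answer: $-11$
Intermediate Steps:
$w{\left(t,D \right)} = -38$ ($w{\left(t,D \right)} = -30 - 8 = -38$)
$z = -49$
$z - w{\left(-67,-56 \right)} = -49 - -38 = -49 + 38 = -11$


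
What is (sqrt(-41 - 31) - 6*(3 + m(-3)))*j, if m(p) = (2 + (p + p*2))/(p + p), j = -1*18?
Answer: 450 - 108*I*sqrt(2) ≈ 450.0 - 152.74*I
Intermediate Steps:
j = -18
m(p) = (2 + 3*p)/(2*p) (m(p) = (2 + (p + 2*p))/((2*p)) = (2 + 3*p)*(1/(2*p)) = (2 + 3*p)/(2*p))
(sqrt(-41 - 31) - 6*(3 + m(-3)))*j = (sqrt(-41 - 31) - 6*(3 + (3/2 + 1/(-3))))*(-18) = (sqrt(-72) - 6*(3 + (3/2 - 1/3)))*(-18) = (6*I*sqrt(2) - 6*(3 + 7/6))*(-18) = (6*I*sqrt(2) - 6*25/6)*(-18) = (6*I*sqrt(2) - 25)*(-18) = (-25 + 6*I*sqrt(2))*(-18) = 450 - 108*I*sqrt(2)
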